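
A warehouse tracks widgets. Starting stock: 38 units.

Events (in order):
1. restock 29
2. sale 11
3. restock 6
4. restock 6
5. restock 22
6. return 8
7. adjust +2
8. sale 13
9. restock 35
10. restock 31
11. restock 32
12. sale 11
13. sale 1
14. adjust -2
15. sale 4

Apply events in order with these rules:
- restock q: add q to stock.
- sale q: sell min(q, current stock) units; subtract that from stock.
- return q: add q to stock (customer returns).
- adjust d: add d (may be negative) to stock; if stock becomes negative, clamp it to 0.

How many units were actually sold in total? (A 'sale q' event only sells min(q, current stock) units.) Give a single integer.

Answer: 40

Derivation:
Processing events:
Start: stock = 38
  Event 1 (restock 29): 38 + 29 = 67
  Event 2 (sale 11): sell min(11,67)=11. stock: 67 - 11 = 56. total_sold = 11
  Event 3 (restock 6): 56 + 6 = 62
  Event 4 (restock 6): 62 + 6 = 68
  Event 5 (restock 22): 68 + 22 = 90
  Event 6 (return 8): 90 + 8 = 98
  Event 7 (adjust +2): 98 + 2 = 100
  Event 8 (sale 13): sell min(13,100)=13. stock: 100 - 13 = 87. total_sold = 24
  Event 9 (restock 35): 87 + 35 = 122
  Event 10 (restock 31): 122 + 31 = 153
  Event 11 (restock 32): 153 + 32 = 185
  Event 12 (sale 11): sell min(11,185)=11. stock: 185 - 11 = 174. total_sold = 35
  Event 13 (sale 1): sell min(1,174)=1. stock: 174 - 1 = 173. total_sold = 36
  Event 14 (adjust -2): 173 + -2 = 171
  Event 15 (sale 4): sell min(4,171)=4. stock: 171 - 4 = 167. total_sold = 40
Final: stock = 167, total_sold = 40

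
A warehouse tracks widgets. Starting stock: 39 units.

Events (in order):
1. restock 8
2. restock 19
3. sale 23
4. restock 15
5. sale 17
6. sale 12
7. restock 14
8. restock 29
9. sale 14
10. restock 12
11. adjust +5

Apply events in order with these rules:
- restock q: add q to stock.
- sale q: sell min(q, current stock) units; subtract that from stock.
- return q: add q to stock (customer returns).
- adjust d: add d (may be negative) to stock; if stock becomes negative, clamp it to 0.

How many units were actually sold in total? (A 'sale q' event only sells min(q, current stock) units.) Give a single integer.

Answer: 66

Derivation:
Processing events:
Start: stock = 39
  Event 1 (restock 8): 39 + 8 = 47
  Event 2 (restock 19): 47 + 19 = 66
  Event 3 (sale 23): sell min(23,66)=23. stock: 66 - 23 = 43. total_sold = 23
  Event 4 (restock 15): 43 + 15 = 58
  Event 5 (sale 17): sell min(17,58)=17. stock: 58 - 17 = 41. total_sold = 40
  Event 6 (sale 12): sell min(12,41)=12. stock: 41 - 12 = 29. total_sold = 52
  Event 7 (restock 14): 29 + 14 = 43
  Event 8 (restock 29): 43 + 29 = 72
  Event 9 (sale 14): sell min(14,72)=14. stock: 72 - 14 = 58. total_sold = 66
  Event 10 (restock 12): 58 + 12 = 70
  Event 11 (adjust +5): 70 + 5 = 75
Final: stock = 75, total_sold = 66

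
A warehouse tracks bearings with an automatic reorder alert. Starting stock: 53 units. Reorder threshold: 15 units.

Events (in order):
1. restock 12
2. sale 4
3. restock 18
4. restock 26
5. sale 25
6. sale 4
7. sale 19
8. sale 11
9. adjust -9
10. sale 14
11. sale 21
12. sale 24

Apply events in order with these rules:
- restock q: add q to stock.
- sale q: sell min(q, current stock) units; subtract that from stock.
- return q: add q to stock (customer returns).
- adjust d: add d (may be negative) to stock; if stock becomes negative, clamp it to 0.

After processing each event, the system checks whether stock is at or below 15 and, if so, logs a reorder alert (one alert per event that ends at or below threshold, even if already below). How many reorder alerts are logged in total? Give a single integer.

Processing events:
Start: stock = 53
  Event 1 (restock 12): 53 + 12 = 65
  Event 2 (sale 4): sell min(4,65)=4. stock: 65 - 4 = 61. total_sold = 4
  Event 3 (restock 18): 61 + 18 = 79
  Event 4 (restock 26): 79 + 26 = 105
  Event 5 (sale 25): sell min(25,105)=25. stock: 105 - 25 = 80. total_sold = 29
  Event 6 (sale 4): sell min(4,80)=4. stock: 80 - 4 = 76. total_sold = 33
  Event 7 (sale 19): sell min(19,76)=19. stock: 76 - 19 = 57. total_sold = 52
  Event 8 (sale 11): sell min(11,57)=11. stock: 57 - 11 = 46. total_sold = 63
  Event 9 (adjust -9): 46 + -9 = 37
  Event 10 (sale 14): sell min(14,37)=14. stock: 37 - 14 = 23. total_sold = 77
  Event 11 (sale 21): sell min(21,23)=21. stock: 23 - 21 = 2. total_sold = 98
  Event 12 (sale 24): sell min(24,2)=2. stock: 2 - 2 = 0. total_sold = 100
Final: stock = 0, total_sold = 100

Checking against threshold 15:
  After event 1: stock=65 > 15
  After event 2: stock=61 > 15
  After event 3: stock=79 > 15
  After event 4: stock=105 > 15
  After event 5: stock=80 > 15
  After event 6: stock=76 > 15
  After event 7: stock=57 > 15
  After event 8: stock=46 > 15
  After event 9: stock=37 > 15
  After event 10: stock=23 > 15
  After event 11: stock=2 <= 15 -> ALERT
  After event 12: stock=0 <= 15 -> ALERT
Alert events: [11, 12]. Count = 2

Answer: 2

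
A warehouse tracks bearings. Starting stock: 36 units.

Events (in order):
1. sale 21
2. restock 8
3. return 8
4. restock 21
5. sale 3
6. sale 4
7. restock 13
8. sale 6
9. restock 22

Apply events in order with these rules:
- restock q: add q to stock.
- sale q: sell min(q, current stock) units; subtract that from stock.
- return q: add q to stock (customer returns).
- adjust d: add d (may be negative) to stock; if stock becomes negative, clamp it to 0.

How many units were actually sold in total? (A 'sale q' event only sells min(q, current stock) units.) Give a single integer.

Answer: 34

Derivation:
Processing events:
Start: stock = 36
  Event 1 (sale 21): sell min(21,36)=21. stock: 36 - 21 = 15. total_sold = 21
  Event 2 (restock 8): 15 + 8 = 23
  Event 3 (return 8): 23 + 8 = 31
  Event 4 (restock 21): 31 + 21 = 52
  Event 5 (sale 3): sell min(3,52)=3. stock: 52 - 3 = 49. total_sold = 24
  Event 6 (sale 4): sell min(4,49)=4. stock: 49 - 4 = 45. total_sold = 28
  Event 7 (restock 13): 45 + 13 = 58
  Event 8 (sale 6): sell min(6,58)=6. stock: 58 - 6 = 52. total_sold = 34
  Event 9 (restock 22): 52 + 22 = 74
Final: stock = 74, total_sold = 34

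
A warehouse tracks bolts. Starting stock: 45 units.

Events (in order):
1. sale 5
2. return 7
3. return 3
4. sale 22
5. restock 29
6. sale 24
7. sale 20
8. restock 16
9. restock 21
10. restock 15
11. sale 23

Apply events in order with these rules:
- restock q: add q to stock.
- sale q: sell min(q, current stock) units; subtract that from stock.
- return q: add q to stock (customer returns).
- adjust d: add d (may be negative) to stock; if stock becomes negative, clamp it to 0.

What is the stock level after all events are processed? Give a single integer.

Answer: 42

Derivation:
Processing events:
Start: stock = 45
  Event 1 (sale 5): sell min(5,45)=5. stock: 45 - 5 = 40. total_sold = 5
  Event 2 (return 7): 40 + 7 = 47
  Event 3 (return 3): 47 + 3 = 50
  Event 4 (sale 22): sell min(22,50)=22. stock: 50 - 22 = 28. total_sold = 27
  Event 5 (restock 29): 28 + 29 = 57
  Event 6 (sale 24): sell min(24,57)=24. stock: 57 - 24 = 33. total_sold = 51
  Event 7 (sale 20): sell min(20,33)=20. stock: 33 - 20 = 13. total_sold = 71
  Event 8 (restock 16): 13 + 16 = 29
  Event 9 (restock 21): 29 + 21 = 50
  Event 10 (restock 15): 50 + 15 = 65
  Event 11 (sale 23): sell min(23,65)=23. stock: 65 - 23 = 42. total_sold = 94
Final: stock = 42, total_sold = 94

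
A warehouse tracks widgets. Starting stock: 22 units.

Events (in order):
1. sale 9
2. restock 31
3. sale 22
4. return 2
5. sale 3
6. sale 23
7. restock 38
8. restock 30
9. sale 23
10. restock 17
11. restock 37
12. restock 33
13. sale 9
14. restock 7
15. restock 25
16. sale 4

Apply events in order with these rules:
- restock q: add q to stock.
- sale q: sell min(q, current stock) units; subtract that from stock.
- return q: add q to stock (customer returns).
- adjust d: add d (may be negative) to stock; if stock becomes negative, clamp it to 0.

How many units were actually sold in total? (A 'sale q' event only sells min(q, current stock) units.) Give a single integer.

Processing events:
Start: stock = 22
  Event 1 (sale 9): sell min(9,22)=9. stock: 22 - 9 = 13. total_sold = 9
  Event 2 (restock 31): 13 + 31 = 44
  Event 3 (sale 22): sell min(22,44)=22. stock: 44 - 22 = 22. total_sold = 31
  Event 4 (return 2): 22 + 2 = 24
  Event 5 (sale 3): sell min(3,24)=3. stock: 24 - 3 = 21. total_sold = 34
  Event 6 (sale 23): sell min(23,21)=21. stock: 21 - 21 = 0. total_sold = 55
  Event 7 (restock 38): 0 + 38 = 38
  Event 8 (restock 30): 38 + 30 = 68
  Event 9 (sale 23): sell min(23,68)=23. stock: 68 - 23 = 45. total_sold = 78
  Event 10 (restock 17): 45 + 17 = 62
  Event 11 (restock 37): 62 + 37 = 99
  Event 12 (restock 33): 99 + 33 = 132
  Event 13 (sale 9): sell min(9,132)=9. stock: 132 - 9 = 123. total_sold = 87
  Event 14 (restock 7): 123 + 7 = 130
  Event 15 (restock 25): 130 + 25 = 155
  Event 16 (sale 4): sell min(4,155)=4. stock: 155 - 4 = 151. total_sold = 91
Final: stock = 151, total_sold = 91

Answer: 91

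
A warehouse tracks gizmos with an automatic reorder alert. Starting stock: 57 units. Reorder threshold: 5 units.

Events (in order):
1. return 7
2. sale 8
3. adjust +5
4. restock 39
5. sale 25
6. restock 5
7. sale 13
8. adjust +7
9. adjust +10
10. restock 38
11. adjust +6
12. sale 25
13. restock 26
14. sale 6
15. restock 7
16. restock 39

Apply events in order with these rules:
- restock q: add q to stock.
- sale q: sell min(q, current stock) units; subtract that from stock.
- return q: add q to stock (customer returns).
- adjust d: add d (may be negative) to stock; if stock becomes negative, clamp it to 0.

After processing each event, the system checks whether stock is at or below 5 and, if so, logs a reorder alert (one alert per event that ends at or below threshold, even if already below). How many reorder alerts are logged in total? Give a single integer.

Answer: 0

Derivation:
Processing events:
Start: stock = 57
  Event 1 (return 7): 57 + 7 = 64
  Event 2 (sale 8): sell min(8,64)=8. stock: 64 - 8 = 56. total_sold = 8
  Event 3 (adjust +5): 56 + 5 = 61
  Event 4 (restock 39): 61 + 39 = 100
  Event 5 (sale 25): sell min(25,100)=25. stock: 100 - 25 = 75. total_sold = 33
  Event 6 (restock 5): 75 + 5 = 80
  Event 7 (sale 13): sell min(13,80)=13. stock: 80 - 13 = 67. total_sold = 46
  Event 8 (adjust +7): 67 + 7 = 74
  Event 9 (adjust +10): 74 + 10 = 84
  Event 10 (restock 38): 84 + 38 = 122
  Event 11 (adjust +6): 122 + 6 = 128
  Event 12 (sale 25): sell min(25,128)=25. stock: 128 - 25 = 103. total_sold = 71
  Event 13 (restock 26): 103 + 26 = 129
  Event 14 (sale 6): sell min(6,129)=6. stock: 129 - 6 = 123. total_sold = 77
  Event 15 (restock 7): 123 + 7 = 130
  Event 16 (restock 39): 130 + 39 = 169
Final: stock = 169, total_sold = 77

Checking against threshold 5:
  After event 1: stock=64 > 5
  After event 2: stock=56 > 5
  After event 3: stock=61 > 5
  After event 4: stock=100 > 5
  After event 5: stock=75 > 5
  After event 6: stock=80 > 5
  After event 7: stock=67 > 5
  After event 8: stock=74 > 5
  After event 9: stock=84 > 5
  After event 10: stock=122 > 5
  After event 11: stock=128 > 5
  After event 12: stock=103 > 5
  After event 13: stock=129 > 5
  After event 14: stock=123 > 5
  After event 15: stock=130 > 5
  After event 16: stock=169 > 5
Alert events: []. Count = 0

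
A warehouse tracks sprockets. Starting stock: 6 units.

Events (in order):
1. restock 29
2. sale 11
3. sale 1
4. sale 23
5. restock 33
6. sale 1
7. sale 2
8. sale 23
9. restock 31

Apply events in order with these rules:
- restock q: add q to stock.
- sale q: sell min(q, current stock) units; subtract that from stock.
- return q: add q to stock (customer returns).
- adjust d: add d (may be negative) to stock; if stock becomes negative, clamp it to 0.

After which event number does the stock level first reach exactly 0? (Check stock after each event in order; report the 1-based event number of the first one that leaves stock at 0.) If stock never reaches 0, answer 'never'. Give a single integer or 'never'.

Processing events:
Start: stock = 6
  Event 1 (restock 29): 6 + 29 = 35
  Event 2 (sale 11): sell min(11,35)=11. stock: 35 - 11 = 24. total_sold = 11
  Event 3 (sale 1): sell min(1,24)=1. stock: 24 - 1 = 23. total_sold = 12
  Event 4 (sale 23): sell min(23,23)=23. stock: 23 - 23 = 0. total_sold = 35
  Event 5 (restock 33): 0 + 33 = 33
  Event 6 (sale 1): sell min(1,33)=1. stock: 33 - 1 = 32. total_sold = 36
  Event 7 (sale 2): sell min(2,32)=2. stock: 32 - 2 = 30. total_sold = 38
  Event 8 (sale 23): sell min(23,30)=23. stock: 30 - 23 = 7. total_sold = 61
  Event 9 (restock 31): 7 + 31 = 38
Final: stock = 38, total_sold = 61

First zero at event 4.

Answer: 4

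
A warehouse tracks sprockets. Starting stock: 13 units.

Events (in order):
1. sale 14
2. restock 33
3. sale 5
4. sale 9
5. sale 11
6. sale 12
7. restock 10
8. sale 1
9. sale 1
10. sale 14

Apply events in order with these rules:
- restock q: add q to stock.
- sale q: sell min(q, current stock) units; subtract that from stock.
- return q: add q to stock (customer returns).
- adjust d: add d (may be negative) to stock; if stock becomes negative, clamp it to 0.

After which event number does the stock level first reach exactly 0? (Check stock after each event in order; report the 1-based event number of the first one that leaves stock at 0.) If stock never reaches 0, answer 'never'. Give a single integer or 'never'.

Answer: 1

Derivation:
Processing events:
Start: stock = 13
  Event 1 (sale 14): sell min(14,13)=13. stock: 13 - 13 = 0. total_sold = 13
  Event 2 (restock 33): 0 + 33 = 33
  Event 3 (sale 5): sell min(5,33)=5. stock: 33 - 5 = 28. total_sold = 18
  Event 4 (sale 9): sell min(9,28)=9. stock: 28 - 9 = 19. total_sold = 27
  Event 5 (sale 11): sell min(11,19)=11. stock: 19 - 11 = 8. total_sold = 38
  Event 6 (sale 12): sell min(12,8)=8. stock: 8 - 8 = 0. total_sold = 46
  Event 7 (restock 10): 0 + 10 = 10
  Event 8 (sale 1): sell min(1,10)=1. stock: 10 - 1 = 9. total_sold = 47
  Event 9 (sale 1): sell min(1,9)=1. stock: 9 - 1 = 8. total_sold = 48
  Event 10 (sale 14): sell min(14,8)=8. stock: 8 - 8 = 0. total_sold = 56
Final: stock = 0, total_sold = 56

First zero at event 1.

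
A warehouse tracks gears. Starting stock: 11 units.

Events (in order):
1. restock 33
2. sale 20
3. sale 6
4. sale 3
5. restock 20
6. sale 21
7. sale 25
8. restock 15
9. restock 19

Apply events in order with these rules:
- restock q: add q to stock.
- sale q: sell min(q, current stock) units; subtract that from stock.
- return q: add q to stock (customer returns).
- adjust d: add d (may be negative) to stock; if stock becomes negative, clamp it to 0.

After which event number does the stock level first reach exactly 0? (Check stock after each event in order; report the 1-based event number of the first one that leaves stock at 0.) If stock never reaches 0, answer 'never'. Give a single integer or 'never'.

Answer: 7

Derivation:
Processing events:
Start: stock = 11
  Event 1 (restock 33): 11 + 33 = 44
  Event 2 (sale 20): sell min(20,44)=20. stock: 44 - 20 = 24. total_sold = 20
  Event 3 (sale 6): sell min(6,24)=6. stock: 24 - 6 = 18. total_sold = 26
  Event 4 (sale 3): sell min(3,18)=3. stock: 18 - 3 = 15. total_sold = 29
  Event 5 (restock 20): 15 + 20 = 35
  Event 6 (sale 21): sell min(21,35)=21. stock: 35 - 21 = 14. total_sold = 50
  Event 7 (sale 25): sell min(25,14)=14. stock: 14 - 14 = 0. total_sold = 64
  Event 8 (restock 15): 0 + 15 = 15
  Event 9 (restock 19): 15 + 19 = 34
Final: stock = 34, total_sold = 64

First zero at event 7.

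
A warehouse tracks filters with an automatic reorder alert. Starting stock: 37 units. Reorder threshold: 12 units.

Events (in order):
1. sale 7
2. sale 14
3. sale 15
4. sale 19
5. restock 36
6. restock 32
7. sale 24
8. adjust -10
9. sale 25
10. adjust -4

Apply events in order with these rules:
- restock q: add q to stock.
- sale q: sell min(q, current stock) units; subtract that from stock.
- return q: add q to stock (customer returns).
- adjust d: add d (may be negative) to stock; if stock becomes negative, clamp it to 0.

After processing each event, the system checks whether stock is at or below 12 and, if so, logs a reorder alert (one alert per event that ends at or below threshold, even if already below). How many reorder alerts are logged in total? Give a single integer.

Answer: 4

Derivation:
Processing events:
Start: stock = 37
  Event 1 (sale 7): sell min(7,37)=7. stock: 37 - 7 = 30. total_sold = 7
  Event 2 (sale 14): sell min(14,30)=14. stock: 30 - 14 = 16. total_sold = 21
  Event 3 (sale 15): sell min(15,16)=15. stock: 16 - 15 = 1. total_sold = 36
  Event 4 (sale 19): sell min(19,1)=1. stock: 1 - 1 = 0. total_sold = 37
  Event 5 (restock 36): 0 + 36 = 36
  Event 6 (restock 32): 36 + 32 = 68
  Event 7 (sale 24): sell min(24,68)=24. stock: 68 - 24 = 44. total_sold = 61
  Event 8 (adjust -10): 44 + -10 = 34
  Event 9 (sale 25): sell min(25,34)=25. stock: 34 - 25 = 9. total_sold = 86
  Event 10 (adjust -4): 9 + -4 = 5
Final: stock = 5, total_sold = 86

Checking against threshold 12:
  After event 1: stock=30 > 12
  After event 2: stock=16 > 12
  After event 3: stock=1 <= 12 -> ALERT
  After event 4: stock=0 <= 12 -> ALERT
  After event 5: stock=36 > 12
  After event 6: stock=68 > 12
  After event 7: stock=44 > 12
  After event 8: stock=34 > 12
  After event 9: stock=9 <= 12 -> ALERT
  After event 10: stock=5 <= 12 -> ALERT
Alert events: [3, 4, 9, 10]. Count = 4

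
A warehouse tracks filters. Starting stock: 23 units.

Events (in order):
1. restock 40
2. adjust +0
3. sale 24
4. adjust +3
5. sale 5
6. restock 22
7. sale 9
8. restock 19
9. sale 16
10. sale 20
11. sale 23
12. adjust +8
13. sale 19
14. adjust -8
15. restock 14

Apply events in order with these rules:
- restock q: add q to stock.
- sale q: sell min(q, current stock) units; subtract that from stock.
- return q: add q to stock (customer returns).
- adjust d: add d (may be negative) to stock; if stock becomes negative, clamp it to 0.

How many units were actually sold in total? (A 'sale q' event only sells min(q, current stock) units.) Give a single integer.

Answer: 115

Derivation:
Processing events:
Start: stock = 23
  Event 1 (restock 40): 23 + 40 = 63
  Event 2 (adjust +0): 63 + 0 = 63
  Event 3 (sale 24): sell min(24,63)=24. stock: 63 - 24 = 39. total_sold = 24
  Event 4 (adjust +3): 39 + 3 = 42
  Event 5 (sale 5): sell min(5,42)=5. stock: 42 - 5 = 37. total_sold = 29
  Event 6 (restock 22): 37 + 22 = 59
  Event 7 (sale 9): sell min(9,59)=9. stock: 59 - 9 = 50. total_sold = 38
  Event 8 (restock 19): 50 + 19 = 69
  Event 9 (sale 16): sell min(16,69)=16. stock: 69 - 16 = 53. total_sold = 54
  Event 10 (sale 20): sell min(20,53)=20. stock: 53 - 20 = 33. total_sold = 74
  Event 11 (sale 23): sell min(23,33)=23. stock: 33 - 23 = 10. total_sold = 97
  Event 12 (adjust +8): 10 + 8 = 18
  Event 13 (sale 19): sell min(19,18)=18. stock: 18 - 18 = 0. total_sold = 115
  Event 14 (adjust -8): 0 + -8 = 0 (clamped to 0)
  Event 15 (restock 14): 0 + 14 = 14
Final: stock = 14, total_sold = 115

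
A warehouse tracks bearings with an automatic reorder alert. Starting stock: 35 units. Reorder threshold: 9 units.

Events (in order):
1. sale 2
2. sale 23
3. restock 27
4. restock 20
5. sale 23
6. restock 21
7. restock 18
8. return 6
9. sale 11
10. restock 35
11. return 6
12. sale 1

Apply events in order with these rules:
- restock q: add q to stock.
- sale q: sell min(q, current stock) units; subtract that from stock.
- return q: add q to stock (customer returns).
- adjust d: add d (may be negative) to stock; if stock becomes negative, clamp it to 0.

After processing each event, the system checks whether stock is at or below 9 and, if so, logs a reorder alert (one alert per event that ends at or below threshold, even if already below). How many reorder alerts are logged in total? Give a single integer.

Answer: 0

Derivation:
Processing events:
Start: stock = 35
  Event 1 (sale 2): sell min(2,35)=2. stock: 35 - 2 = 33. total_sold = 2
  Event 2 (sale 23): sell min(23,33)=23. stock: 33 - 23 = 10. total_sold = 25
  Event 3 (restock 27): 10 + 27 = 37
  Event 4 (restock 20): 37 + 20 = 57
  Event 5 (sale 23): sell min(23,57)=23. stock: 57 - 23 = 34. total_sold = 48
  Event 6 (restock 21): 34 + 21 = 55
  Event 7 (restock 18): 55 + 18 = 73
  Event 8 (return 6): 73 + 6 = 79
  Event 9 (sale 11): sell min(11,79)=11. stock: 79 - 11 = 68. total_sold = 59
  Event 10 (restock 35): 68 + 35 = 103
  Event 11 (return 6): 103 + 6 = 109
  Event 12 (sale 1): sell min(1,109)=1. stock: 109 - 1 = 108. total_sold = 60
Final: stock = 108, total_sold = 60

Checking against threshold 9:
  After event 1: stock=33 > 9
  After event 2: stock=10 > 9
  After event 3: stock=37 > 9
  After event 4: stock=57 > 9
  After event 5: stock=34 > 9
  After event 6: stock=55 > 9
  After event 7: stock=73 > 9
  After event 8: stock=79 > 9
  After event 9: stock=68 > 9
  After event 10: stock=103 > 9
  After event 11: stock=109 > 9
  After event 12: stock=108 > 9
Alert events: []. Count = 0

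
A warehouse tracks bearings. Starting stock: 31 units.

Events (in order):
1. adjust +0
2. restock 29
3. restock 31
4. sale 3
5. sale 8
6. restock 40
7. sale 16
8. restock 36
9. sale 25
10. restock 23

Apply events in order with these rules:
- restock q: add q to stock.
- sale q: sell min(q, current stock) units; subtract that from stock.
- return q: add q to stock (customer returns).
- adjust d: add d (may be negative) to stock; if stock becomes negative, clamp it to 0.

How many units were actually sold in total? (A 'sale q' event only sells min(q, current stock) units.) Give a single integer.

Answer: 52

Derivation:
Processing events:
Start: stock = 31
  Event 1 (adjust +0): 31 + 0 = 31
  Event 2 (restock 29): 31 + 29 = 60
  Event 3 (restock 31): 60 + 31 = 91
  Event 4 (sale 3): sell min(3,91)=3. stock: 91 - 3 = 88. total_sold = 3
  Event 5 (sale 8): sell min(8,88)=8. stock: 88 - 8 = 80. total_sold = 11
  Event 6 (restock 40): 80 + 40 = 120
  Event 7 (sale 16): sell min(16,120)=16. stock: 120 - 16 = 104. total_sold = 27
  Event 8 (restock 36): 104 + 36 = 140
  Event 9 (sale 25): sell min(25,140)=25. stock: 140 - 25 = 115. total_sold = 52
  Event 10 (restock 23): 115 + 23 = 138
Final: stock = 138, total_sold = 52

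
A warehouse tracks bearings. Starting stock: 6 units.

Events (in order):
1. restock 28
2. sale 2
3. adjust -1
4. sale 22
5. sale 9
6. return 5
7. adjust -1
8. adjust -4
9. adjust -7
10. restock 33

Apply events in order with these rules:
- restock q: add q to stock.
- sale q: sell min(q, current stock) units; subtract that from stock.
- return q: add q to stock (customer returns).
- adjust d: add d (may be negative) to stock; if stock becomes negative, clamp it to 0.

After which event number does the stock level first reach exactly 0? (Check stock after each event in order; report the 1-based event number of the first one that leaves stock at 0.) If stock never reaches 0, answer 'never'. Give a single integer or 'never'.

Processing events:
Start: stock = 6
  Event 1 (restock 28): 6 + 28 = 34
  Event 2 (sale 2): sell min(2,34)=2. stock: 34 - 2 = 32. total_sold = 2
  Event 3 (adjust -1): 32 + -1 = 31
  Event 4 (sale 22): sell min(22,31)=22. stock: 31 - 22 = 9. total_sold = 24
  Event 5 (sale 9): sell min(9,9)=9. stock: 9 - 9 = 0. total_sold = 33
  Event 6 (return 5): 0 + 5 = 5
  Event 7 (adjust -1): 5 + -1 = 4
  Event 8 (adjust -4): 4 + -4 = 0
  Event 9 (adjust -7): 0 + -7 = 0 (clamped to 0)
  Event 10 (restock 33): 0 + 33 = 33
Final: stock = 33, total_sold = 33

First zero at event 5.

Answer: 5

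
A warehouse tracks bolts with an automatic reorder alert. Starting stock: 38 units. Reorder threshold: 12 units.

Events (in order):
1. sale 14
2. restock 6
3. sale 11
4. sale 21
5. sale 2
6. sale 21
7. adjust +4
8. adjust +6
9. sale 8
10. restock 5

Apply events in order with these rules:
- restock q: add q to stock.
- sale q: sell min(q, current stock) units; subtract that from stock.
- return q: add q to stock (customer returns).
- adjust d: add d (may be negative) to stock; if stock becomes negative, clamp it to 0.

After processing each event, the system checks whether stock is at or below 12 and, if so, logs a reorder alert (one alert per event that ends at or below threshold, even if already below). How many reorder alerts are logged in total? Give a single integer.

Processing events:
Start: stock = 38
  Event 1 (sale 14): sell min(14,38)=14. stock: 38 - 14 = 24. total_sold = 14
  Event 2 (restock 6): 24 + 6 = 30
  Event 3 (sale 11): sell min(11,30)=11. stock: 30 - 11 = 19. total_sold = 25
  Event 4 (sale 21): sell min(21,19)=19. stock: 19 - 19 = 0. total_sold = 44
  Event 5 (sale 2): sell min(2,0)=0. stock: 0 - 0 = 0. total_sold = 44
  Event 6 (sale 21): sell min(21,0)=0. stock: 0 - 0 = 0. total_sold = 44
  Event 7 (adjust +4): 0 + 4 = 4
  Event 8 (adjust +6): 4 + 6 = 10
  Event 9 (sale 8): sell min(8,10)=8. stock: 10 - 8 = 2. total_sold = 52
  Event 10 (restock 5): 2 + 5 = 7
Final: stock = 7, total_sold = 52

Checking against threshold 12:
  After event 1: stock=24 > 12
  After event 2: stock=30 > 12
  After event 3: stock=19 > 12
  After event 4: stock=0 <= 12 -> ALERT
  After event 5: stock=0 <= 12 -> ALERT
  After event 6: stock=0 <= 12 -> ALERT
  After event 7: stock=4 <= 12 -> ALERT
  After event 8: stock=10 <= 12 -> ALERT
  After event 9: stock=2 <= 12 -> ALERT
  After event 10: stock=7 <= 12 -> ALERT
Alert events: [4, 5, 6, 7, 8, 9, 10]. Count = 7

Answer: 7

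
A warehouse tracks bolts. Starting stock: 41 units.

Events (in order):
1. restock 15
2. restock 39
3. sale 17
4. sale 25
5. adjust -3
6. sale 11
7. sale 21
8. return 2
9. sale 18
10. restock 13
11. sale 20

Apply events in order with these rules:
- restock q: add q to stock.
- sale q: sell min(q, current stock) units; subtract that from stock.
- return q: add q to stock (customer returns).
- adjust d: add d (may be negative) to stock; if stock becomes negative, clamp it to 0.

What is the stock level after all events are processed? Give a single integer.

Processing events:
Start: stock = 41
  Event 1 (restock 15): 41 + 15 = 56
  Event 2 (restock 39): 56 + 39 = 95
  Event 3 (sale 17): sell min(17,95)=17. stock: 95 - 17 = 78. total_sold = 17
  Event 4 (sale 25): sell min(25,78)=25. stock: 78 - 25 = 53. total_sold = 42
  Event 5 (adjust -3): 53 + -3 = 50
  Event 6 (sale 11): sell min(11,50)=11. stock: 50 - 11 = 39. total_sold = 53
  Event 7 (sale 21): sell min(21,39)=21. stock: 39 - 21 = 18. total_sold = 74
  Event 8 (return 2): 18 + 2 = 20
  Event 9 (sale 18): sell min(18,20)=18. stock: 20 - 18 = 2. total_sold = 92
  Event 10 (restock 13): 2 + 13 = 15
  Event 11 (sale 20): sell min(20,15)=15. stock: 15 - 15 = 0. total_sold = 107
Final: stock = 0, total_sold = 107

Answer: 0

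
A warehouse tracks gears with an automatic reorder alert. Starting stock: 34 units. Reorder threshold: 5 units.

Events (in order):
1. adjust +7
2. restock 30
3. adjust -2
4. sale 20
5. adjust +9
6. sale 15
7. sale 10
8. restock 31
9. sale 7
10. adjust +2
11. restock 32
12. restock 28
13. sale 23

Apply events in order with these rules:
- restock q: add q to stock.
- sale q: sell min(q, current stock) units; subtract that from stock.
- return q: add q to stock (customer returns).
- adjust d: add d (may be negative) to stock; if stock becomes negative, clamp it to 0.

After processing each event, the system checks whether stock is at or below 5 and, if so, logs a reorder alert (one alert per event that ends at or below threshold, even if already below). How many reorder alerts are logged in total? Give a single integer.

Processing events:
Start: stock = 34
  Event 1 (adjust +7): 34 + 7 = 41
  Event 2 (restock 30): 41 + 30 = 71
  Event 3 (adjust -2): 71 + -2 = 69
  Event 4 (sale 20): sell min(20,69)=20. stock: 69 - 20 = 49. total_sold = 20
  Event 5 (adjust +9): 49 + 9 = 58
  Event 6 (sale 15): sell min(15,58)=15. stock: 58 - 15 = 43. total_sold = 35
  Event 7 (sale 10): sell min(10,43)=10. stock: 43 - 10 = 33. total_sold = 45
  Event 8 (restock 31): 33 + 31 = 64
  Event 9 (sale 7): sell min(7,64)=7. stock: 64 - 7 = 57. total_sold = 52
  Event 10 (adjust +2): 57 + 2 = 59
  Event 11 (restock 32): 59 + 32 = 91
  Event 12 (restock 28): 91 + 28 = 119
  Event 13 (sale 23): sell min(23,119)=23. stock: 119 - 23 = 96. total_sold = 75
Final: stock = 96, total_sold = 75

Checking against threshold 5:
  After event 1: stock=41 > 5
  After event 2: stock=71 > 5
  After event 3: stock=69 > 5
  After event 4: stock=49 > 5
  After event 5: stock=58 > 5
  After event 6: stock=43 > 5
  After event 7: stock=33 > 5
  After event 8: stock=64 > 5
  After event 9: stock=57 > 5
  After event 10: stock=59 > 5
  After event 11: stock=91 > 5
  After event 12: stock=119 > 5
  After event 13: stock=96 > 5
Alert events: []. Count = 0

Answer: 0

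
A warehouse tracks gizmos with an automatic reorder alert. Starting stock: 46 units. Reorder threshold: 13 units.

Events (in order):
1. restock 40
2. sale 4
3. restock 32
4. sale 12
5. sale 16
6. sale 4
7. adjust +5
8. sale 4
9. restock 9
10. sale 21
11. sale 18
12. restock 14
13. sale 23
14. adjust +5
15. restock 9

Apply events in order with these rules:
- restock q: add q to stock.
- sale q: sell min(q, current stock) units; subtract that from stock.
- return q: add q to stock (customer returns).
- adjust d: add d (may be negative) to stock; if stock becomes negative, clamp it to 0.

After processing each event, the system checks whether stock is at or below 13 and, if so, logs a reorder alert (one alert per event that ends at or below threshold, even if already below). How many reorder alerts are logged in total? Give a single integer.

Processing events:
Start: stock = 46
  Event 1 (restock 40): 46 + 40 = 86
  Event 2 (sale 4): sell min(4,86)=4. stock: 86 - 4 = 82. total_sold = 4
  Event 3 (restock 32): 82 + 32 = 114
  Event 4 (sale 12): sell min(12,114)=12. stock: 114 - 12 = 102. total_sold = 16
  Event 5 (sale 16): sell min(16,102)=16. stock: 102 - 16 = 86. total_sold = 32
  Event 6 (sale 4): sell min(4,86)=4. stock: 86 - 4 = 82. total_sold = 36
  Event 7 (adjust +5): 82 + 5 = 87
  Event 8 (sale 4): sell min(4,87)=4. stock: 87 - 4 = 83. total_sold = 40
  Event 9 (restock 9): 83 + 9 = 92
  Event 10 (sale 21): sell min(21,92)=21. stock: 92 - 21 = 71. total_sold = 61
  Event 11 (sale 18): sell min(18,71)=18. stock: 71 - 18 = 53. total_sold = 79
  Event 12 (restock 14): 53 + 14 = 67
  Event 13 (sale 23): sell min(23,67)=23. stock: 67 - 23 = 44. total_sold = 102
  Event 14 (adjust +5): 44 + 5 = 49
  Event 15 (restock 9): 49 + 9 = 58
Final: stock = 58, total_sold = 102

Checking against threshold 13:
  After event 1: stock=86 > 13
  After event 2: stock=82 > 13
  After event 3: stock=114 > 13
  After event 4: stock=102 > 13
  After event 5: stock=86 > 13
  After event 6: stock=82 > 13
  After event 7: stock=87 > 13
  After event 8: stock=83 > 13
  After event 9: stock=92 > 13
  After event 10: stock=71 > 13
  After event 11: stock=53 > 13
  After event 12: stock=67 > 13
  After event 13: stock=44 > 13
  After event 14: stock=49 > 13
  After event 15: stock=58 > 13
Alert events: []. Count = 0

Answer: 0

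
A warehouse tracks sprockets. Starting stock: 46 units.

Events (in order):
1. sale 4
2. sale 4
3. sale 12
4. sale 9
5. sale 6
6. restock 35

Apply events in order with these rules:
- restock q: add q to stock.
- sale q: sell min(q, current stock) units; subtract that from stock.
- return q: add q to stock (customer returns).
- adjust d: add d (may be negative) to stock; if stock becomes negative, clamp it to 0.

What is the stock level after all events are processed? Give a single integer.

Processing events:
Start: stock = 46
  Event 1 (sale 4): sell min(4,46)=4. stock: 46 - 4 = 42. total_sold = 4
  Event 2 (sale 4): sell min(4,42)=4. stock: 42 - 4 = 38. total_sold = 8
  Event 3 (sale 12): sell min(12,38)=12. stock: 38 - 12 = 26. total_sold = 20
  Event 4 (sale 9): sell min(9,26)=9. stock: 26 - 9 = 17. total_sold = 29
  Event 5 (sale 6): sell min(6,17)=6. stock: 17 - 6 = 11. total_sold = 35
  Event 6 (restock 35): 11 + 35 = 46
Final: stock = 46, total_sold = 35

Answer: 46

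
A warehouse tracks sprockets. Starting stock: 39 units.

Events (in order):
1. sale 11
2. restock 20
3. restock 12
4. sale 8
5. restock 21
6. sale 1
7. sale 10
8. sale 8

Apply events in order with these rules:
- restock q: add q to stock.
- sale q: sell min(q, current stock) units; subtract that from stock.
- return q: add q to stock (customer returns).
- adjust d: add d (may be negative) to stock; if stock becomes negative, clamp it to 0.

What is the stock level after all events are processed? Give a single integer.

Answer: 54

Derivation:
Processing events:
Start: stock = 39
  Event 1 (sale 11): sell min(11,39)=11. stock: 39 - 11 = 28. total_sold = 11
  Event 2 (restock 20): 28 + 20 = 48
  Event 3 (restock 12): 48 + 12 = 60
  Event 4 (sale 8): sell min(8,60)=8. stock: 60 - 8 = 52. total_sold = 19
  Event 5 (restock 21): 52 + 21 = 73
  Event 6 (sale 1): sell min(1,73)=1. stock: 73 - 1 = 72. total_sold = 20
  Event 7 (sale 10): sell min(10,72)=10. stock: 72 - 10 = 62. total_sold = 30
  Event 8 (sale 8): sell min(8,62)=8. stock: 62 - 8 = 54. total_sold = 38
Final: stock = 54, total_sold = 38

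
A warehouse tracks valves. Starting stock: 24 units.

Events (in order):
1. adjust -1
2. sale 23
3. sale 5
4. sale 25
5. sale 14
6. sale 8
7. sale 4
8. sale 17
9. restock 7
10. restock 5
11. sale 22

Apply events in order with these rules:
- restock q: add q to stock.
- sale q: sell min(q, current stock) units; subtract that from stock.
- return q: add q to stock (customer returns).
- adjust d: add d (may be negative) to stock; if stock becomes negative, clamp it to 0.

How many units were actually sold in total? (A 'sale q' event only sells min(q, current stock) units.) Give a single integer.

Answer: 35

Derivation:
Processing events:
Start: stock = 24
  Event 1 (adjust -1): 24 + -1 = 23
  Event 2 (sale 23): sell min(23,23)=23. stock: 23 - 23 = 0. total_sold = 23
  Event 3 (sale 5): sell min(5,0)=0. stock: 0 - 0 = 0. total_sold = 23
  Event 4 (sale 25): sell min(25,0)=0. stock: 0 - 0 = 0. total_sold = 23
  Event 5 (sale 14): sell min(14,0)=0. stock: 0 - 0 = 0. total_sold = 23
  Event 6 (sale 8): sell min(8,0)=0. stock: 0 - 0 = 0. total_sold = 23
  Event 7 (sale 4): sell min(4,0)=0. stock: 0 - 0 = 0. total_sold = 23
  Event 8 (sale 17): sell min(17,0)=0. stock: 0 - 0 = 0. total_sold = 23
  Event 9 (restock 7): 0 + 7 = 7
  Event 10 (restock 5): 7 + 5 = 12
  Event 11 (sale 22): sell min(22,12)=12. stock: 12 - 12 = 0. total_sold = 35
Final: stock = 0, total_sold = 35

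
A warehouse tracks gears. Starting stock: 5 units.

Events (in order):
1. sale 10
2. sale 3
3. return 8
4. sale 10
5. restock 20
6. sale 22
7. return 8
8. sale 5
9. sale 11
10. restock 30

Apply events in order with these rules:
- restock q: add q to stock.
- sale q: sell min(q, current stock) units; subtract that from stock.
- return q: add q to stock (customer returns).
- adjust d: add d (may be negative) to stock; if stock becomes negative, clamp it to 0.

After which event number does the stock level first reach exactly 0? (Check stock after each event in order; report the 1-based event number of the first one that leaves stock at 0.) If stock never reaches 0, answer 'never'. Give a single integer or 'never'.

Processing events:
Start: stock = 5
  Event 1 (sale 10): sell min(10,5)=5. stock: 5 - 5 = 0. total_sold = 5
  Event 2 (sale 3): sell min(3,0)=0. stock: 0 - 0 = 0. total_sold = 5
  Event 3 (return 8): 0 + 8 = 8
  Event 4 (sale 10): sell min(10,8)=8. stock: 8 - 8 = 0. total_sold = 13
  Event 5 (restock 20): 0 + 20 = 20
  Event 6 (sale 22): sell min(22,20)=20. stock: 20 - 20 = 0. total_sold = 33
  Event 7 (return 8): 0 + 8 = 8
  Event 8 (sale 5): sell min(5,8)=5. stock: 8 - 5 = 3. total_sold = 38
  Event 9 (sale 11): sell min(11,3)=3. stock: 3 - 3 = 0. total_sold = 41
  Event 10 (restock 30): 0 + 30 = 30
Final: stock = 30, total_sold = 41

First zero at event 1.

Answer: 1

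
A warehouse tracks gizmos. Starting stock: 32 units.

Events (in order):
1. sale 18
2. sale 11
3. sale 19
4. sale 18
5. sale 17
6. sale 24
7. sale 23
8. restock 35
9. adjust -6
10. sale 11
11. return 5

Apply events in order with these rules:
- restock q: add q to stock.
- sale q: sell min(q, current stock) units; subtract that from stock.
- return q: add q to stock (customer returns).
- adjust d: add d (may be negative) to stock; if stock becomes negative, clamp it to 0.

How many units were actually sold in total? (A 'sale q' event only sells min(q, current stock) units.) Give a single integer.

Answer: 43

Derivation:
Processing events:
Start: stock = 32
  Event 1 (sale 18): sell min(18,32)=18. stock: 32 - 18 = 14. total_sold = 18
  Event 2 (sale 11): sell min(11,14)=11. stock: 14 - 11 = 3. total_sold = 29
  Event 3 (sale 19): sell min(19,3)=3. stock: 3 - 3 = 0. total_sold = 32
  Event 4 (sale 18): sell min(18,0)=0. stock: 0 - 0 = 0. total_sold = 32
  Event 5 (sale 17): sell min(17,0)=0. stock: 0 - 0 = 0. total_sold = 32
  Event 6 (sale 24): sell min(24,0)=0. stock: 0 - 0 = 0. total_sold = 32
  Event 7 (sale 23): sell min(23,0)=0. stock: 0 - 0 = 0. total_sold = 32
  Event 8 (restock 35): 0 + 35 = 35
  Event 9 (adjust -6): 35 + -6 = 29
  Event 10 (sale 11): sell min(11,29)=11. stock: 29 - 11 = 18. total_sold = 43
  Event 11 (return 5): 18 + 5 = 23
Final: stock = 23, total_sold = 43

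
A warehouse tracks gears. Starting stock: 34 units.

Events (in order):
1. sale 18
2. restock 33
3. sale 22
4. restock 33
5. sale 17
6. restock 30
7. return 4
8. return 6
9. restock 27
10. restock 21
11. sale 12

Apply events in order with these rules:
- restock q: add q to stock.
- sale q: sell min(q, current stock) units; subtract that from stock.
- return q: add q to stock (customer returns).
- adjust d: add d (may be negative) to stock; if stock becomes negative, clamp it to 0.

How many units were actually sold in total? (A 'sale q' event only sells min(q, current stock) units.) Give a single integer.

Answer: 69

Derivation:
Processing events:
Start: stock = 34
  Event 1 (sale 18): sell min(18,34)=18. stock: 34 - 18 = 16. total_sold = 18
  Event 2 (restock 33): 16 + 33 = 49
  Event 3 (sale 22): sell min(22,49)=22. stock: 49 - 22 = 27. total_sold = 40
  Event 4 (restock 33): 27 + 33 = 60
  Event 5 (sale 17): sell min(17,60)=17. stock: 60 - 17 = 43. total_sold = 57
  Event 6 (restock 30): 43 + 30 = 73
  Event 7 (return 4): 73 + 4 = 77
  Event 8 (return 6): 77 + 6 = 83
  Event 9 (restock 27): 83 + 27 = 110
  Event 10 (restock 21): 110 + 21 = 131
  Event 11 (sale 12): sell min(12,131)=12. stock: 131 - 12 = 119. total_sold = 69
Final: stock = 119, total_sold = 69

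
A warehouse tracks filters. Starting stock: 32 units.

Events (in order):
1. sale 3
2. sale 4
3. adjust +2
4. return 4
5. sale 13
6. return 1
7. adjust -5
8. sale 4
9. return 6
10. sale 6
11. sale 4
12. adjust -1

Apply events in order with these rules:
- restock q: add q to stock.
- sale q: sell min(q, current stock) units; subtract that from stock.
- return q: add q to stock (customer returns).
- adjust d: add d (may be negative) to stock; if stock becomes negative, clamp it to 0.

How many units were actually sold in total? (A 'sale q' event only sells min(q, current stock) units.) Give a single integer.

Answer: 34

Derivation:
Processing events:
Start: stock = 32
  Event 1 (sale 3): sell min(3,32)=3. stock: 32 - 3 = 29. total_sold = 3
  Event 2 (sale 4): sell min(4,29)=4. stock: 29 - 4 = 25. total_sold = 7
  Event 3 (adjust +2): 25 + 2 = 27
  Event 4 (return 4): 27 + 4 = 31
  Event 5 (sale 13): sell min(13,31)=13. stock: 31 - 13 = 18. total_sold = 20
  Event 6 (return 1): 18 + 1 = 19
  Event 7 (adjust -5): 19 + -5 = 14
  Event 8 (sale 4): sell min(4,14)=4. stock: 14 - 4 = 10. total_sold = 24
  Event 9 (return 6): 10 + 6 = 16
  Event 10 (sale 6): sell min(6,16)=6. stock: 16 - 6 = 10. total_sold = 30
  Event 11 (sale 4): sell min(4,10)=4. stock: 10 - 4 = 6. total_sold = 34
  Event 12 (adjust -1): 6 + -1 = 5
Final: stock = 5, total_sold = 34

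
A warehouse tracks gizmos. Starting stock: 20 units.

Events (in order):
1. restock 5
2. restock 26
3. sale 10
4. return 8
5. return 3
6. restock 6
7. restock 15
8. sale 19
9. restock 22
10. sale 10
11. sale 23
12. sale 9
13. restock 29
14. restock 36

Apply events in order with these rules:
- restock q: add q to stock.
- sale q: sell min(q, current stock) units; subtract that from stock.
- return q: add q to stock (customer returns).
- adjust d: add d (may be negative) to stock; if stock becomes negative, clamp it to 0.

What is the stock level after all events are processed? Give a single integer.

Answer: 99

Derivation:
Processing events:
Start: stock = 20
  Event 1 (restock 5): 20 + 5 = 25
  Event 2 (restock 26): 25 + 26 = 51
  Event 3 (sale 10): sell min(10,51)=10. stock: 51 - 10 = 41. total_sold = 10
  Event 4 (return 8): 41 + 8 = 49
  Event 5 (return 3): 49 + 3 = 52
  Event 6 (restock 6): 52 + 6 = 58
  Event 7 (restock 15): 58 + 15 = 73
  Event 8 (sale 19): sell min(19,73)=19. stock: 73 - 19 = 54. total_sold = 29
  Event 9 (restock 22): 54 + 22 = 76
  Event 10 (sale 10): sell min(10,76)=10. stock: 76 - 10 = 66. total_sold = 39
  Event 11 (sale 23): sell min(23,66)=23. stock: 66 - 23 = 43. total_sold = 62
  Event 12 (sale 9): sell min(9,43)=9. stock: 43 - 9 = 34. total_sold = 71
  Event 13 (restock 29): 34 + 29 = 63
  Event 14 (restock 36): 63 + 36 = 99
Final: stock = 99, total_sold = 71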